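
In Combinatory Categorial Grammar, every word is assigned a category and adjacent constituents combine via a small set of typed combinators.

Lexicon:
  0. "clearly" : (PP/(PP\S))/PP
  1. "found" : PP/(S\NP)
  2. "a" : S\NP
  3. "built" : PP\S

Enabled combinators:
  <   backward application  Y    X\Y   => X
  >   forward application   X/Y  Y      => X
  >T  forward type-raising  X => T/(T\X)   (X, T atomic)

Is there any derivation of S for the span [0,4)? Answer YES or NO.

(PP/(PP\S))/PP PP/(S\NP) S\NP PP\S
CKY chart[0,4] = {N/(N\PP), NP/(NP\PP), PP, PP/(PP\PP), S/(S\PP)}; S ∉ chart

NO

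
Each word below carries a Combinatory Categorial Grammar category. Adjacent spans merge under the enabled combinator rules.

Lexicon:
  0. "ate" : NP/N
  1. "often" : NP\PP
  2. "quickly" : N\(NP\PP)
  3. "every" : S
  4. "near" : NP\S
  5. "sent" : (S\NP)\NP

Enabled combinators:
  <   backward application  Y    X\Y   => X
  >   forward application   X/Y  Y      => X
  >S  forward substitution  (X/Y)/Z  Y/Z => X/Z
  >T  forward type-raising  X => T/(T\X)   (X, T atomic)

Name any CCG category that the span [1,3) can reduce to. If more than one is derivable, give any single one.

N

[0,6] S   <
  [0,3] NP   >
    [0,1] "ate" : NP/N
    [1,3] N   <
      [1,2] "often" : NP\PP
      [2,3] "quickly" : N\(NP\PP)
  [3,6] S\NP   <
    [3,5] NP   <
      [3,4] "every" : S
      [4,5] "near" : NP\S
    [5,6] "sent" : (S\NP)\NP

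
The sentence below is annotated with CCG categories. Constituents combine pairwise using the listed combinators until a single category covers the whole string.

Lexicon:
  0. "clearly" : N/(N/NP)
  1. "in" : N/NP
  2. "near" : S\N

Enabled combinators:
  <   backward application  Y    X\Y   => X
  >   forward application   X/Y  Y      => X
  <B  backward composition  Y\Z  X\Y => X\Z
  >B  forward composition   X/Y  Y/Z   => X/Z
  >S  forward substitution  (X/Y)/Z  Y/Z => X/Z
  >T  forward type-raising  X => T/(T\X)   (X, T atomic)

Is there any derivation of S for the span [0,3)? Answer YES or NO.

YES

[0,3] S   <
  [0,2] N   >
    [0,1] "clearly" : N/(N/NP)
    [1,2] "in" : N/NP
  [2,3] "near" : S\N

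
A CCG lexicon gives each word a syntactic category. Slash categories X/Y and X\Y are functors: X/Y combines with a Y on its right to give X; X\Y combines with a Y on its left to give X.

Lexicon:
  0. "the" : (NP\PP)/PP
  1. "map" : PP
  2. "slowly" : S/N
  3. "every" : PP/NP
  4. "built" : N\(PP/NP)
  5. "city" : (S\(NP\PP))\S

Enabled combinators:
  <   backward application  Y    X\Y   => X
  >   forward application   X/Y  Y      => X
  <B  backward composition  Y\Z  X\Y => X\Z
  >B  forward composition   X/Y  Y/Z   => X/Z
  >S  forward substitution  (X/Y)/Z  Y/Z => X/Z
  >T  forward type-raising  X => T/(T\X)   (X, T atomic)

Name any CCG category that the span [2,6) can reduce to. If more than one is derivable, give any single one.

S\(NP\PP)

[0,6] S   <
  [0,2] NP\PP   >
    [0,1] "the" : (NP\PP)/PP
    [1,2] "map" : PP
  [2,6] S\(NP\PP)   <
    [2,5] S   >
      [2,3] "slowly" : S/N
      [3,5] N   <
        [3,4] "every" : PP/NP
        [4,5] "built" : N\(PP/NP)
    [5,6] "city" : (S\(NP\PP))\S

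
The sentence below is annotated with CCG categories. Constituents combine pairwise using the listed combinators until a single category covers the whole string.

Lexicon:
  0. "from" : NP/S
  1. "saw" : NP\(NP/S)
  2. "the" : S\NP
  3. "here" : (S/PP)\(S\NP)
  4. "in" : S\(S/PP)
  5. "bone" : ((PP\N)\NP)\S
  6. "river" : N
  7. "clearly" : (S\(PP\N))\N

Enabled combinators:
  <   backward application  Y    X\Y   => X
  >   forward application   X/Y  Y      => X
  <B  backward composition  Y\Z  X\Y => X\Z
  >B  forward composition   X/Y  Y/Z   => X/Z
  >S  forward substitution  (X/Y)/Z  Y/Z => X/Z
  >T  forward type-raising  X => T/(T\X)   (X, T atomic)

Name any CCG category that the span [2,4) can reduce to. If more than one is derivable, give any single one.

S/PP

[0,8] S   <
  [0,6] PP\N   <
    [0,2] NP   <
      [0,1] "from" : NP/S
      [1,2] "saw" : NP\(NP/S)
    [2,6] (PP\N)\NP   <
      [2,5] S   <
        [2,4] S/PP   <
          [2,3] "the" : S\NP
          [3,4] "here" : (S/PP)\(S\NP)
        [4,5] "in" : S\(S/PP)
      [5,6] "bone" : ((PP\N)\NP)\S
  [6,8] S\(PP\N)   <
    [6,7] "river" : N
    [7,8] "clearly" : (S\(PP\N))\N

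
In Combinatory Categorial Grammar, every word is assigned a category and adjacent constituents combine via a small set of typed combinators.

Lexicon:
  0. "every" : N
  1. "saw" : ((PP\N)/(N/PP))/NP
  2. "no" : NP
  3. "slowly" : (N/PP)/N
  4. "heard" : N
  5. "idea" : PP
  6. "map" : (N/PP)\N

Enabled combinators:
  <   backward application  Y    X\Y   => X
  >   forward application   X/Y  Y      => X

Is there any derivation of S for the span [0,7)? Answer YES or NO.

NO

N ((PP\N)/(N/PP))/NP NP (N/PP)/N N PP (N/PP)\N
CKY chart[0,7] = {PP}; S ∉ chart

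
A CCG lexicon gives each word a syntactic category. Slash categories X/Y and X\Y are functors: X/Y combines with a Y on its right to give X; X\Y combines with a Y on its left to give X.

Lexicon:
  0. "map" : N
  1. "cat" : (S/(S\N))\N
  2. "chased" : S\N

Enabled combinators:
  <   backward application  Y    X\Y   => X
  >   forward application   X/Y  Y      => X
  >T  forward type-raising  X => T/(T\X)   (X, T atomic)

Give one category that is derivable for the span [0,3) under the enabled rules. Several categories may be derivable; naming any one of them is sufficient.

S

[0,3] S   >
  [0,2] S/(S\N)   <
    [0,1] "map" : N
    [1,2] "cat" : (S/(S\N))\N
  [2,3] "chased" : S\N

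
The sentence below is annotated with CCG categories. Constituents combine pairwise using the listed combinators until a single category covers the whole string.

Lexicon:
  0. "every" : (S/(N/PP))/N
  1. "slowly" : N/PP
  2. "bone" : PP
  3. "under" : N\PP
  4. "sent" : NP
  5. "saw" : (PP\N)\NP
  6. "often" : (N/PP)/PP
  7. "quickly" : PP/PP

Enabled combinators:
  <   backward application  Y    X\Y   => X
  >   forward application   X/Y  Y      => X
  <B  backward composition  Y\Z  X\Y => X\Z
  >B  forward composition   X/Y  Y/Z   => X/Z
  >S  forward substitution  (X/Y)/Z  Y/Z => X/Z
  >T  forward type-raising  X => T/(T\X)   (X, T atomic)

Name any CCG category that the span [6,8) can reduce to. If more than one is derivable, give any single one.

N/PP

[0,8] S   >
  [0,6] S/(N/PP)   >
    [0,1] "every" : (S/(N/PP))/N
    [1,6] N   >
      [1,2] "slowly" : N/PP
      [2,6] PP   <
        [2,4] N   <
          [2,3] "bone" : PP
          [3,4] "under" : N\PP
        [4,6] PP\N   <
          [4,5] "sent" : NP
          [5,6] "saw" : (PP\N)\NP
  [6,8] N/PP   >S
    [6,7] "often" : (N/PP)/PP
    [7,8] "quickly" : PP/PP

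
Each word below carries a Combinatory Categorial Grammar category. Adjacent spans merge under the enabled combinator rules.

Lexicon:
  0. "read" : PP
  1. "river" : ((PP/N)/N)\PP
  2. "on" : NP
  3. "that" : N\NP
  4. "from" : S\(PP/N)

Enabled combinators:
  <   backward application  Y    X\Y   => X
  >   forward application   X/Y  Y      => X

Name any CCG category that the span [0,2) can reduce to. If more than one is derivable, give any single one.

(PP/N)/N

[0,5] S   <
  [0,4] PP/N   >
    [0,2] (PP/N)/N   <
      [0,1] "read" : PP
      [1,2] "river" : ((PP/N)/N)\PP
    [2,4] N   <
      [2,3] "on" : NP
      [3,4] "that" : N\NP
  [4,5] "from" : S\(PP/N)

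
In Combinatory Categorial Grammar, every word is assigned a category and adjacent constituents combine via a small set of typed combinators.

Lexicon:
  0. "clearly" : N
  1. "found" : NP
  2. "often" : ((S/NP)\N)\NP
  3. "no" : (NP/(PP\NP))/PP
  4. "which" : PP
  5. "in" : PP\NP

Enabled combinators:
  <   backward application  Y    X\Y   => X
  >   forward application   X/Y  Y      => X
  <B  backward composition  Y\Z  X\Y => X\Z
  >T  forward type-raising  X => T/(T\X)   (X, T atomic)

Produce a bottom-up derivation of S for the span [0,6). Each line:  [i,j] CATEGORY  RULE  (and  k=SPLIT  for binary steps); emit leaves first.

[0,1] N  lex  "clearly"
[1,2] NP  lex  "found"
[2,3] ((S/NP)\N)\NP  lex  "often"
[1,3] (S/NP)\N  <  k=2
[0,3] S/NP  <  k=1
[3,4] (NP/(PP\NP))/PP  lex  "no"
[4,5] PP  lex  "which"
[3,5] NP/(PP\NP)  >  k=4
[5,6] PP\NP  lex  "in"
[3,6] NP  >  k=5
[0,6] S  >  k=3

[0,6] S   >
  [0,3] S/NP   <
    [0,1] "clearly" : N
    [1,3] (S/NP)\N   <
      [1,2] "found" : NP
      [2,3] "often" : ((S/NP)\N)\NP
  [3,6] NP   >
    [3,5] NP/(PP\NP)   >
      [3,4] "no" : (NP/(PP\NP))/PP
      [4,5] "which" : PP
    [5,6] "in" : PP\NP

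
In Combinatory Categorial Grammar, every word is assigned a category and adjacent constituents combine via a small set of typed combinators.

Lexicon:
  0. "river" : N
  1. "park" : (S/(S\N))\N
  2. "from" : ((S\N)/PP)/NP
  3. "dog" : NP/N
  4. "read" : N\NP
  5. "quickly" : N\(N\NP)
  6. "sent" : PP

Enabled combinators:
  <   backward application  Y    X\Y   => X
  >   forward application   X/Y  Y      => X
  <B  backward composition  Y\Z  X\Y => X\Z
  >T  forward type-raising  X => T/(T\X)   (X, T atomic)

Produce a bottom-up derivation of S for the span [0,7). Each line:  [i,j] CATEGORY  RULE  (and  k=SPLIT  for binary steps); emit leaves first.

[0,1] N  lex  "river"
[1,2] (S/(S\N))\N  lex  "park"
[0,2] S/(S\N)  <  k=1
[2,3] ((S\N)/PP)/NP  lex  "from"
[3,4] NP/N  lex  "dog"
[4,5] N\NP  lex  "read"
[5,6] N\(N\NP)  lex  "quickly"
[4,6] N  <  k=5
[3,6] NP  >  k=4
[2,6] (S\N)/PP  >  k=3
[6,7] PP  lex  "sent"
[2,7] S\N  >  k=6
[0,7] S  >  k=2

[0,7] S   >
  [0,2] S/(S\N)   <
    [0,1] "river" : N
    [1,2] "park" : (S/(S\N))\N
  [2,7] S\N   >
    [2,6] (S\N)/PP   >
      [2,3] "from" : ((S\N)/PP)/NP
      [3,6] NP   >
        [3,4] "dog" : NP/N
        [4,6] N   <
          [4,5] "read" : N\NP
          [5,6] "quickly" : N\(N\NP)
    [6,7] "sent" : PP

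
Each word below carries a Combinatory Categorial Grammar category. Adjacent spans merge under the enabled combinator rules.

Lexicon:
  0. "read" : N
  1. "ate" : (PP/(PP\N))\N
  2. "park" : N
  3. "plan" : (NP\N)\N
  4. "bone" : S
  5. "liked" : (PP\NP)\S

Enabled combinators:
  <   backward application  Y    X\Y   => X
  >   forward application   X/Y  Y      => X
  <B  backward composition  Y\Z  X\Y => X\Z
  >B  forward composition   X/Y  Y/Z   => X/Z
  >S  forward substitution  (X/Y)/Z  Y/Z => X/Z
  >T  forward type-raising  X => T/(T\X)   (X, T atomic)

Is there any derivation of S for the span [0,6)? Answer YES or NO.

NO

N (PP/(PP\N))\N N (NP\N)\N S (PP\NP)\S
CKY chart[0,6] = {N/(N\PP), NP/(NP\PP), PP, PP/(PP\PP), S/(S\PP)}; S ∉ chart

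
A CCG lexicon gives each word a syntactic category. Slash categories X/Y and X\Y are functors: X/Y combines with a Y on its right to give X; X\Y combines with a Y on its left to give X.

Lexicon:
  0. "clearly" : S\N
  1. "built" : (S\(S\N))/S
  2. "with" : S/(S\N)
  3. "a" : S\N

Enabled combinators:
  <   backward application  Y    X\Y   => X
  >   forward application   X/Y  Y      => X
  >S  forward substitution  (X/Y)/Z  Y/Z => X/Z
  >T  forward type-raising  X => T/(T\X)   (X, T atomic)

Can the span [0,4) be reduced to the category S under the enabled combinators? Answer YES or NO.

[0,4] S   <
  [0,1] "clearly" : S\N
  [1,4] S\(S\N)   >
    [1,2] "built" : (S\(S\N))/S
    [2,4] S   >
      [2,3] "with" : S/(S\N)
      [3,4] "a" : S\N

YES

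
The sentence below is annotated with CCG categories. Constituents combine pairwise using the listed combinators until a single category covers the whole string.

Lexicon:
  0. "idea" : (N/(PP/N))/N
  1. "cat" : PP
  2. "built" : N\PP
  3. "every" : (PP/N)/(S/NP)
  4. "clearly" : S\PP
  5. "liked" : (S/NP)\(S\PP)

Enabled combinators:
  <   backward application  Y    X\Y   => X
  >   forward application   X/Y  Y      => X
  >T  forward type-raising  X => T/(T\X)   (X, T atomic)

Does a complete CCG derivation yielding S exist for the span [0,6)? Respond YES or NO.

NO

(N/(PP/N))/N PP N\PP (PP/N)/(S/NP) S\PP (S/NP)\(S\PP)
CKY chart[0,6] = {N, N/(N\N), NP/(NP\N), PP/(PP\N), S/(S\N)}; S ∉ chart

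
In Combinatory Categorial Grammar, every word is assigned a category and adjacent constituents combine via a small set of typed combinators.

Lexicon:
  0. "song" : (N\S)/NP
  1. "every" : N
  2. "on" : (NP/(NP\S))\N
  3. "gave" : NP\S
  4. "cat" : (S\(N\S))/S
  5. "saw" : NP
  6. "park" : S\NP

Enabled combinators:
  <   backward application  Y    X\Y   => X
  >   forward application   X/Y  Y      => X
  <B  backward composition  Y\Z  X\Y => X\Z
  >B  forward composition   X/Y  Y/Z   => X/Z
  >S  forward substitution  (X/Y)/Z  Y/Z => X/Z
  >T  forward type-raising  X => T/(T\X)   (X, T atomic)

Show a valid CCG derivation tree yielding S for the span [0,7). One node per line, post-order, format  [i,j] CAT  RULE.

[0,1] (N\S)/NP  lex  "song"
[1,2] N  lex  "every"
[2,3] (NP/(NP\S))\N  lex  "on"
[1,3] NP/(NP\S)  <  k=2
[3,4] NP\S  lex  "gave"
[1,4] NP  >  k=3
[0,4] N\S  >  k=1
[4,5] (S\(N\S))/S  lex  "cat"
[5,6] NP  lex  "saw"
[6,7] S\NP  lex  "park"
[5,7] S  <  k=6
[4,7] S\(N\S)  >  k=5
[0,7] S  <  k=4

[0,7] S   <
  [0,4] N\S   >
    [0,1] "song" : (N\S)/NP
    [1,4] NP   >
      [1,3] NP/(NP\S)   <
        [1,2] "every" : N
        [2,3] "on" : (NP/(NP\S))\N
      [3,4] "gave" : NP\S
  [4,7] S\(N\S)   >
    [4,5] "cat" : (S\(N\S))/S
    [5,7] S   <
      [5,6] "saw" : NP
      [6,7] "park" : S\NP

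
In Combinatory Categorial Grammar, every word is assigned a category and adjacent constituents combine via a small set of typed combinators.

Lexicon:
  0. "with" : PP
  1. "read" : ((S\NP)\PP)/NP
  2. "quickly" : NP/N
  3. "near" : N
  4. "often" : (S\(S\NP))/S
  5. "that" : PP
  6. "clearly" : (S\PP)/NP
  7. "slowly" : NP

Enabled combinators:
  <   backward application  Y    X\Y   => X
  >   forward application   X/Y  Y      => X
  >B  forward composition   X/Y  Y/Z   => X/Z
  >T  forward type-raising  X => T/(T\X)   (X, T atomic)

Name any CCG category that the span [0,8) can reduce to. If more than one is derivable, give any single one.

S

[0,8] S   <
  [0,4] S\NP   <
    [0,1] "with" : PP
    [1,4] (S\NP)\PP   >
      [1,2] "read" : ((S\NP)\PP)/NP
      [2,4] NP   >
        [2,3] "quickly" : NP/N
        [3,4] "near" : N
  [4,8] S\(S\NP)   >
    [4,5] "often" : (S\(S\NP))/S
    [5,8] S   <
      [5,6] "that" : PP
      [6,8] S\PP   >
        [6,7] "clearly" : (S\PP)/NP
        [7,8] "slowly" : NP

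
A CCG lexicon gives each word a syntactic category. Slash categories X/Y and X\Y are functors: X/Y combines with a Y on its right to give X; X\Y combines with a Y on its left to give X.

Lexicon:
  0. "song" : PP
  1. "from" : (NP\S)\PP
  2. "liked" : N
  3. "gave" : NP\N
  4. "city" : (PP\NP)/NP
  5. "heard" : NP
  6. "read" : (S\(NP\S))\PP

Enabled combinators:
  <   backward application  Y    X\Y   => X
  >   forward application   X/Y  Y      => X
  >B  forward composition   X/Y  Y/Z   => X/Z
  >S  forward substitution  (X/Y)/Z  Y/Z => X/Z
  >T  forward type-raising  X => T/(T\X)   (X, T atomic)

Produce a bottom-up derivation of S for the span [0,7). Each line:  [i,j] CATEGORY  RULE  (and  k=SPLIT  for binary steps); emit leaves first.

[0,1] PP  lex  "song"
[1,2] (NP\S)\PP  lex  "from"
[0,2] NP\S  <  k=1
[2,3] N  lex  "liked"
[2,3] NP/(NP\N)  >T
[3,4] NP\N  lex  "gave"
[2,4] NP  >  k=3
[4,5] (PP\NP)/NP  lex  "city"
[5,6] NP  lex  "heard"
[4,6] PP\NP  >  k=5
[2,6] PP  <  k=4
[6,7] (S\(NP\S))\PP  lex  "read"
[2,7] S\(NP\S)  <  k=6
[0,7] S  <  k=2

[0,7] S   <
  [0,2] NP\S   <
    [0,1] "song" : PP
    [1,2] "from" : (NP\S)\PP
  [2,7] S\(NP\S)   <
    [2,6] PP   <
      [2,4] NP   >
        [2,3] NP/(NP\N)   >T
          [2,3] "liked" : N
        [3,4] "gave" : NP\N
      [4,6] PP\NP   >
        [4,5] "city" : (PP\NP)/NP
        [5,6] "heard" : NP
    [6,7] "read" : (S\(NP\S))\PP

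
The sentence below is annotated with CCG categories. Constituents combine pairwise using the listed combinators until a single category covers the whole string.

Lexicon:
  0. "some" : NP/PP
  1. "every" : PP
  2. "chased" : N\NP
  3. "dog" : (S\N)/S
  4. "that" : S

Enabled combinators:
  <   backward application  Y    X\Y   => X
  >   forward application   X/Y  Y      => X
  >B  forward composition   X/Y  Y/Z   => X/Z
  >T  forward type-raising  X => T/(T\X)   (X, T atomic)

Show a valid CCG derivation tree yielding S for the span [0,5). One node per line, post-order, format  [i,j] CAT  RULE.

[0,1] NP/PP  lex  "some"
[1,2] PP  lex  "every"
[0,2] NP  >  k=1
[2,3] N\NP  lex  "chased"
[0,3] N  <  k=2
[3,4] (S\N)/S  lex  "dog"
[4,5] S  lex  "that"
[3,5] S\N  >  k=4
[0,5] S  <  k=3

[0,5] S   <
  [0,3] N   <
    [0,2] NP   >
      [0,1] "some" : NP/PP
      [1,2] "every" : PP
    [2,3] "chased" : N\NP
  [3,5] S\N   >
    [3,4] "dog" : (S\N)/S
    [4,5] "that" : S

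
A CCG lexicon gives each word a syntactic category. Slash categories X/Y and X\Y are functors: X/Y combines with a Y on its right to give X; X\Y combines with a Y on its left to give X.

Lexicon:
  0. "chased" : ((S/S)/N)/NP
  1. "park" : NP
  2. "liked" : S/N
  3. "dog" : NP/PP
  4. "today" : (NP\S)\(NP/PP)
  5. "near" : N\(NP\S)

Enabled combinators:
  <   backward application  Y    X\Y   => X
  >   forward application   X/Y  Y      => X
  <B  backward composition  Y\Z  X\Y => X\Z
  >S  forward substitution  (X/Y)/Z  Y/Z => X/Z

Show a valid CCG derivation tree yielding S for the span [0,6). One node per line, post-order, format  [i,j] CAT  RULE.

[0,1] ((S/S)/N)/NP  lex  "chased"
[1,2] NP  lex  "park"
[0,2] (S/S)/N  >  k=1
[2,3] S/N  lex  "liked"
[0,3] S/N  >S  k=2
[3,4] NP/PP  lex  "dog"
[4,5] (NP\S)\(NP/PP)  lex  "today"
[3,5] NP\S  <  k=4
[5,6] N\(NP\S)  lex  "near"
[3,6] N  <  k=5
[0,6] S  >  k=3

[0,6] S   >
  [0,3] S/N   >S
    [0,2] (S/S)/N   >
      [0,1] "chased" : ((S/S)/N)/NP
      [1,2] "park" : NP
    [2,3] "liked" : S/N
  [3,6] N   <
    [3,5] NP\S   <
      [3,4] "dog" : NP/PP
      [4,5] "today" : (NP\S)\(NP/PP)
    [5,6] "near" : N\(NP\S)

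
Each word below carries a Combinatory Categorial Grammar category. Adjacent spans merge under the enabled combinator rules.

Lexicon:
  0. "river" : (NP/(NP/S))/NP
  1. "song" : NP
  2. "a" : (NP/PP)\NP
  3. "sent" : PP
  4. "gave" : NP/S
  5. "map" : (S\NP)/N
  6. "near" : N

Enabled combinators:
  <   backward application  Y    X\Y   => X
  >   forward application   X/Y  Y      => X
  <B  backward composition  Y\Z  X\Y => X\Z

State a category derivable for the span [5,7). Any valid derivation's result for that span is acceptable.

S\NP

[0,7] S   <
  [0,5] NP   >
    [0,4] NP/(NP/S)   >
      [0,1] "river" : (NP/(NP/S))/NP
      [1,4] NP   >
        [1,3] NP/PP   <
          [1,2] "song" : NP
          [2,3] "a" : (NP/PP)\NP
        [3,4] "sent" : PP
    [4,5] "gave" : NP/S
  [5,7] S\NP   >
    [5,6] "map" : (S\NP)/N
    [6,7] "near" : N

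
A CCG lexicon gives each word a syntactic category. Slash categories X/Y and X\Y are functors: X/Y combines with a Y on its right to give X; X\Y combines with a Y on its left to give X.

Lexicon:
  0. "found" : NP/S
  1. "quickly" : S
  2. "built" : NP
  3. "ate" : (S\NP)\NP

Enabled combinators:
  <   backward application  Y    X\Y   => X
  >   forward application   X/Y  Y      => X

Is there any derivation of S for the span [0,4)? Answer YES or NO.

YES

[0,4] S   <
  [0,2] NP   >
    [0,1] "found" : NP/S
    [1,2] "quickly" : S
  [2,4] S\NP   <
    [2,3] "built" : NP
    [3,4] "ate" : (S\NP)\NP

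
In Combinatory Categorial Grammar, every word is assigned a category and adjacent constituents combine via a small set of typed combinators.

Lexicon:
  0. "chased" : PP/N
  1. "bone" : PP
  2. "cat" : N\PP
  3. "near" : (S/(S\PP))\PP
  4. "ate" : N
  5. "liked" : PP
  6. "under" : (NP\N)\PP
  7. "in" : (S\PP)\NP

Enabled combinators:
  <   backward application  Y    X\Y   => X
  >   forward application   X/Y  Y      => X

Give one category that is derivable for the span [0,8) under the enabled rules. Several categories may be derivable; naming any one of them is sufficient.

[0,8] S   >
  [0,4] S/(S\PP)   <
    [0,3] PP   >
      [0,1] "chased" : PP/N
      [1,3] N   <
        [1,2] "bone" : PP
        [2,3] "cat" : N\PP
    [3,4] "near" : (S/(S\PP))\PP
  [4,8] S\PP   <
    [4,7] NP   <
      [4,5] "ate" : N
      [5,7] NP\N   <
        [5,6] "liked" : PP
        [6,7] "under" : (NP\N)\PP
    [7,8] "in" : (S\PP)\NP

S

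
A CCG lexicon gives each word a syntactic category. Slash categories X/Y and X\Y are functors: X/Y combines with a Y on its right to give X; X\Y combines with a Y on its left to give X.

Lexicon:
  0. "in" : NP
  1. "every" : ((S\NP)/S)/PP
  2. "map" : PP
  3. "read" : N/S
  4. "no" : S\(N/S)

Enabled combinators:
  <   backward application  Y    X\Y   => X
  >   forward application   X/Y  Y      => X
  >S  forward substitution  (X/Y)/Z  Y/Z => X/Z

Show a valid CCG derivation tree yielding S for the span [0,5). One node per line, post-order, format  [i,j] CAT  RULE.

[0,5] S   <
  [0,1] "in" : NP
  [1,5] S\NP   >
    [1,3] (S\NP)/S   >
      [1,2] "every" : ((S\NP)/S)/PP
      [2,3] "map" : PP
    [3,5] S   <
      [3,4] "read" : N/S
      [4,5] "no" : S\(N/S)

[0,1] NP  lex  "in"
[1,2] ((S\NP)/S)/PP  lex  "every"
[2,3] PP  lex  "map"
[1,3] (S\NP)/S  >  k=2
[3,4] N/S  lex  "read"
[4,5] S\(N/S)  lex  "no"
[3,5] S  <  k=4
[1,5] S\NP  >  k=3
[0,5] S  <  k=1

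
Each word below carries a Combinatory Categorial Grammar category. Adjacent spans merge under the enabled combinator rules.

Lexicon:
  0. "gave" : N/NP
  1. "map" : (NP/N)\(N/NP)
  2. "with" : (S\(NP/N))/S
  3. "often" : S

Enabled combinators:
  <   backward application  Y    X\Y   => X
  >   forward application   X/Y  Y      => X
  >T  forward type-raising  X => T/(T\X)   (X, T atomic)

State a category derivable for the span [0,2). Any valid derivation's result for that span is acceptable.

[0,4] S   <
  [0,2] NP/N   <
    [0,1] "gave" : N/NP
    [1,2] "map" : (NP/N)\(N/NP)
  [2,4] S\(NP/N)   >
    [2,3] "with" : (S\(NP/N))/S
    [3,4] "often" : S

NP/N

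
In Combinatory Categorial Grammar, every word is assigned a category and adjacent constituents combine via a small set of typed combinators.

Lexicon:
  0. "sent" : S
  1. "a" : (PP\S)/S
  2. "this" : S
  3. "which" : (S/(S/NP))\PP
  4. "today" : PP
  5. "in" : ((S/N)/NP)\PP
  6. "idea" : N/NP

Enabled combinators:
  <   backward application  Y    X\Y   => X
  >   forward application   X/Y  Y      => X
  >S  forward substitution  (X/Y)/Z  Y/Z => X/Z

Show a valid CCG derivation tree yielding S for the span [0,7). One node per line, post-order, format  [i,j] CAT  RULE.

[0,1] S  lex  "sent"
[1,2] (PP\S)/S  lex  "a"
[2,3] S  lex  "this"
[1,3] PP\S  >  k=2
[0,3] PP  <  k=1
[3,4] (S/(S/NP))\PP  lex  "which"
[0,4] S/(S/NP)  <  k=3
[4,5] PP  lex  "today"
[5,6] ((S/N)/NP)\PP  lex  "in"
[4,6] (S/N)/NP  <  k=5
[6,7] N/NP  lex  "idea"
[4,7] S/NP  >S  k=6
[0,7] S  >  k=4

[0,7] S   >
  [0,4] S/(S/NP)   <
    [0,3] PP   <
      [0,1] "sent" : S
      [1,3] PP\S   >
        [1,2] "a" : (PP\S)/S
        [2,3] "this" : S
    [3,4] "which" : (S/(S/NP))\PP
  [4,7] S/NP   >S
    [4,6] (S/N)/NP   <
      [4,5] "today" : PP
      [5,6] "in" : ((S/N)/NP)\PP
    [6,7] "idea" : N/NP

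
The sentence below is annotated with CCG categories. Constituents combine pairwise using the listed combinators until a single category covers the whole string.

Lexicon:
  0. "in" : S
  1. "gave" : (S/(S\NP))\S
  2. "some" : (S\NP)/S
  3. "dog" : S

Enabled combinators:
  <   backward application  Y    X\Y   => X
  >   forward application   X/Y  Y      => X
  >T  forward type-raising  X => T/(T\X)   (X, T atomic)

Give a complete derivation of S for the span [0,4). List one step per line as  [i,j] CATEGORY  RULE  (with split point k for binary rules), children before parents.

[0,4] S   >
  [0,2] S/(S\NP)   <
    [0,1] "in" : S
    [1,2] "gave" : (S/(S\NP))\S
  [2,4] S\NP   >
    [2,3] "some" : (S\NP)/S
    [3,4] "dog" : S

[0,1] S  lex  "in"
[1,2] (S/(S\NP))\S  lex  "gave"
[0,2] S/(S\NP)  <  k=1
[2,3] (S\NP)/S  lex  "some"
[3,4] S  lex  "dog"
[2,4] S\NP  >  k=3
[0,4] S  >  k=2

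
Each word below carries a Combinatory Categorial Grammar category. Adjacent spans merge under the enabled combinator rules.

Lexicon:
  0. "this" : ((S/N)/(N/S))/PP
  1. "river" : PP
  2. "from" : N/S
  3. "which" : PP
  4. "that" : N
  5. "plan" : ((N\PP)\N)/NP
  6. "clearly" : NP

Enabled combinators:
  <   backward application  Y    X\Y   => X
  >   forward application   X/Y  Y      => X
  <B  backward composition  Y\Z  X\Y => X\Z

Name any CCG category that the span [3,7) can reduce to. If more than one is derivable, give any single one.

[0,7] S   >
  [0,3] S/N   >
    [0,2] (S/N)/(N/S)   >
      [0,1] "this" : ((S/N)/(N/S))/PP
      [1,2] "river" : PP
    [2,3] "from" : N/S
  [3,7] N   <
    [3,4] "which" : PP
    [4,7] N\PP   <
      [4,5] "that" : N
      [5,7] (N\PP)\N   >
        [5,6] "plan" : ((N\PP)\N)/NP
        [6,7] "clearly" : NP

N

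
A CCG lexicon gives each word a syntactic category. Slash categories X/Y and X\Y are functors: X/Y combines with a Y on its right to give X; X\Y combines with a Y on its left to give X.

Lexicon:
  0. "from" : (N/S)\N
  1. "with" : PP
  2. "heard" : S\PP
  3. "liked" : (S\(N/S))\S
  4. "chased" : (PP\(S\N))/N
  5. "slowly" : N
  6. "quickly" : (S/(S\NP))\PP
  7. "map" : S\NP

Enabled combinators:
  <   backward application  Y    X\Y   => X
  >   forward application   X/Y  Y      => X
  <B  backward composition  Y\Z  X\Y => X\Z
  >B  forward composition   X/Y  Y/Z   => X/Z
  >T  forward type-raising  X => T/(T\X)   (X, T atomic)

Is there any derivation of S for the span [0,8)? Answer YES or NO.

YES

[0,8] S   >
  [0,7] S/(S\NP)   <
    [0,6] PP   <
      [0,4] S\N   <B
        [0,1] "from" : (N/S)\N
        [1,4] S\(N/S)   <
          [1,3] S   <
            [1,2] "with" : PP
            [2,3] "heard" : S\PP
          [3,4] "liked" : (S\(N/S))\S
      [4,6] PP\(S\N)   >
        [4,5] "chased" : (PP\(S\N))/N
        [5,6] "slowly" : N
    [6,7] "quickly" : (S/(S\NP))\PP
  [7,8] "map" : S\NP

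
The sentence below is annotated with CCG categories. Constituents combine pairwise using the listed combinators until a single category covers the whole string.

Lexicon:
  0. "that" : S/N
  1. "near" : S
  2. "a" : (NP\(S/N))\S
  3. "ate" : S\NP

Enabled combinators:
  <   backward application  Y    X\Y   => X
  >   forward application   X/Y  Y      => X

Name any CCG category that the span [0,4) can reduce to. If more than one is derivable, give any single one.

[0,4] S   <
  [0,3] NP   <
    [0,1] "that" : S/N
    [1,3] NP\(S/N)   <
      [1,2] "near" : S
      [2,3] "a" : (NP\(S/N))\S
  [3,4] "ate" : S\NP

S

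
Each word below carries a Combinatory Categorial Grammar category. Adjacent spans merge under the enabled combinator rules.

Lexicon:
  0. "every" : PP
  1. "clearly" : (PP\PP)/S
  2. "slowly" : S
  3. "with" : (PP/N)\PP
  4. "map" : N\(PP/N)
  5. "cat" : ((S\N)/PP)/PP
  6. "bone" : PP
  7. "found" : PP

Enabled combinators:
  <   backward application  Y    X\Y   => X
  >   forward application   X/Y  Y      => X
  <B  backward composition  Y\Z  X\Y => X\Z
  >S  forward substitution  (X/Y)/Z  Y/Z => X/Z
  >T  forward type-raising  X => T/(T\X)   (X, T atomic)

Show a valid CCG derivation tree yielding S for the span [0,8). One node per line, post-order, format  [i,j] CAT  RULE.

[0,8] S   <
  [0,5] N   <
    [0,1] "every" : PP
    [1,5] N\PP   <B
      [1,3] PP\PP   >
        [1,2] "clearly" : (PP\PP)/S
        [2,3] "slowly" : S
      [3,5] N\PP   <B
        [3,4] "with" : (PP/N)\PP
        [4,5] "map" : N\(PP/N)
  [5,8] S\N   >
    [5,7] (S\N)/PP   >
      [5,6] "cat" : ((S\N)/PP)/PP
      [6,7] "bone" : PP
    [7,8] "found" : PP

[0,1] PP  lex  "every"
[1,2] (PP\PP)/S  lex  "clearly"
[2,3] S  lex  "slowly"
[1,3] PP\PP  >  k=2
[3,4] (PP/N)\PP  lex  "with"
[4,5] N\(PP/N)  lex  "map"
[3,5] N\PP  <B  k=4
[1,5] N\PP  <B  k=3
[0,5] N  <  k=1
[5,6] ((S\N)/PP)/PP  lex  "cat"
[6,7] PP  lex  "bone"
[5,7] (S\N)/PP  >  k=6
[7,8] PP  lex  "found"
[5,8] S\N  >  k=7
[0,8] S  <  k=5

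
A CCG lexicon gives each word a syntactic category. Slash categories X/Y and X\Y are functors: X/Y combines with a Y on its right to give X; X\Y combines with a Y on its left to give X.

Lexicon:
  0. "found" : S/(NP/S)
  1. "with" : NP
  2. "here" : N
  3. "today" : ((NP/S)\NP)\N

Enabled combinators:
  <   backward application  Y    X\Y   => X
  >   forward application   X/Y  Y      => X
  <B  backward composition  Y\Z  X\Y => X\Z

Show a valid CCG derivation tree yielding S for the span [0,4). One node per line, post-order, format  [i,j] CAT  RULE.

[0,4] S   >
  [0,1] "found" : S/(NP/S)
  [1,4] NP/S   <
    [1,2] "with" : NP
    [2,4] (NP/S)\NP   <
      [2,3] "here" : N
      [3,4] "today" : ((NP/S)\NP)\N

[0,1] S/(NP/S)  lex  "found"
[1,2] NP  lex  "with"
[2,3] N  lex  "here"
[3,4] ((NP/S)\NP)\N  lex  "today"
[2,4] (NP/S)\NP  <  k=3
[1,4] NP/S  <  k=2
[0,4] S  >  k=1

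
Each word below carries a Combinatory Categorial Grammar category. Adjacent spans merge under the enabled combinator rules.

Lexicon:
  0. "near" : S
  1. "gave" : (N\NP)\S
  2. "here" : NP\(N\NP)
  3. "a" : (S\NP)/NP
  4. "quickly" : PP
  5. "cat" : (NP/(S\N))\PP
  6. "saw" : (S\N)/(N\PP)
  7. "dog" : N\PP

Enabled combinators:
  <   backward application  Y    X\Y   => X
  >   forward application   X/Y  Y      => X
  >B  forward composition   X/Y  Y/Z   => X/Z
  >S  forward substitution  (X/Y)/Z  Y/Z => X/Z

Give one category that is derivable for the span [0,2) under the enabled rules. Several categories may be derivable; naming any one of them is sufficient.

[0,8] S   <
  [0,3] NP   <
    [0,2] N\NP   <
      [0,1] "near" : S
      [1,2] "gave" : (N\NP)\S
    [2,3] "here" : NP\(N\NP)
  [3,8] S\NP   >
    [3,4] "a" : (S\NP)/NP
    [4,8] NP   >
      [4,6] NP/(S\N)   <
        [4,5] "quickly" : PP
        [5,6] "cat" : (NP/(S\N))\PP
      [6,8] S\N   >
        [6,7] "saw" : (S\N)/(N\PP)
        [7,8] "dog" : N\PP

N\NP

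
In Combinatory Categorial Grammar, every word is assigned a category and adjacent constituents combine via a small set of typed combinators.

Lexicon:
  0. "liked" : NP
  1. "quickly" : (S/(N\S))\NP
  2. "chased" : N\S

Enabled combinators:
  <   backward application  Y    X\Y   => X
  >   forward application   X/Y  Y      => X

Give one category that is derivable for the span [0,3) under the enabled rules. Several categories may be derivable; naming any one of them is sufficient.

S

[0,3] S   >
  [0,2] S/(N\S)   <
    [0,1] "liked" : NP
    [1,2] "quickly" : (S/(N\S))\NP
  [2,3] "chased" : N\S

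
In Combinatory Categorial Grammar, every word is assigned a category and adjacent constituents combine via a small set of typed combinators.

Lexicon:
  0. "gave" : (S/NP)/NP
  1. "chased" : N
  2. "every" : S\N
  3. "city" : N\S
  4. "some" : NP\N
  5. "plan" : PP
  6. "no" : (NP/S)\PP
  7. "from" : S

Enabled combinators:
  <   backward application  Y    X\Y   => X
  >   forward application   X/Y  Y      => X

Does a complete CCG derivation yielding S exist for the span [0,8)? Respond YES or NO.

[0,8] S   >
  [0,5] S/NP   >
    [0,1] "gave" : (S/NP)/NP
    [1,5] NP   <
      [1,4] N   <
        [1,3] S   <
          [1,2] "chased" : N
          [2,3] "every" : S\N
        [3,4] "city" : N\S
      [4,5] "some" : NP\N
  [5,8] NP   >
    [5,7] NP/S   <
      [5,6] "plan" : PP
      [6,7] "no" : (NP/S)\PP
    [7,8] "from" : S

YES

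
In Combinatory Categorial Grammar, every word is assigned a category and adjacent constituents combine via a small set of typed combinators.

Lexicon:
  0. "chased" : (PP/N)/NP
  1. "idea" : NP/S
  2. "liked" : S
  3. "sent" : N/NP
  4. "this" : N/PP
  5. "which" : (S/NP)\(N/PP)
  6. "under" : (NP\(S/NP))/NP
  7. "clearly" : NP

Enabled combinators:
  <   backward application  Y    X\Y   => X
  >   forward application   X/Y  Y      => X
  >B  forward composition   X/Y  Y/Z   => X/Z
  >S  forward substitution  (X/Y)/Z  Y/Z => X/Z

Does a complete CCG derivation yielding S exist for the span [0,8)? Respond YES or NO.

NO

(PP/N)/NP NP/S S N/NP N/PP (S/NP)\(N/PP) (NP\(S/NP))/NP NP
CKY chart[0,8] = {PP}; S ∉ chart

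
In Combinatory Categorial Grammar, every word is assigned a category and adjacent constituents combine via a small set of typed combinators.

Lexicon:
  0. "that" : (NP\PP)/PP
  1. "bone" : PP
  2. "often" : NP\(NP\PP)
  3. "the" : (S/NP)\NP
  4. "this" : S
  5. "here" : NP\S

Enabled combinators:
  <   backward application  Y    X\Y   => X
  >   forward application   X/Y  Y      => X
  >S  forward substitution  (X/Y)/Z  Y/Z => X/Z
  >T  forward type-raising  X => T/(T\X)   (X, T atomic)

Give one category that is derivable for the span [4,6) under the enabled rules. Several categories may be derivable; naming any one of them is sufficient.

NP

[0,6] S   >
  [0,4] S/NP   <
    [0,3] NP   <
      [0,2] NP\PP   >
        [0,1] "that" : (NP\PP)/PP
        [1,2] "bone" : PP
      [2,3] "often" : NP\(NP\PP)
    [3,4] "the" : (S/NP)\NP
  [4,6] NP   >
    [4,5] NP/(NP\S)   >T
      [4,5] "this" : S
    [5,6] "here" : NP\S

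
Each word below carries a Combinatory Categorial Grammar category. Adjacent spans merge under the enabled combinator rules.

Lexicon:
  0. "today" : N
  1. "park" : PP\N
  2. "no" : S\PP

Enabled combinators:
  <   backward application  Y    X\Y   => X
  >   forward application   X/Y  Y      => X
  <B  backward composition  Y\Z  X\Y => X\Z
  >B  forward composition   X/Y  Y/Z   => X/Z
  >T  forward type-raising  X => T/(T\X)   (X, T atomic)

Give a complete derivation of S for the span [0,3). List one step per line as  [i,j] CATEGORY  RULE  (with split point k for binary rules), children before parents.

[0,1] N  lex  "today"
[1,2] PP\N  lex  "park"
[0,2] PP  <  k=1
[2,3] S\PP  lex  "no"
[0,3] S  <  k=2

[0,3] S   <
  [0,2] PP   <
    [0,1] "today" : N
    [1,2] "park" : PP\N
  [2,3] "no" : S\PP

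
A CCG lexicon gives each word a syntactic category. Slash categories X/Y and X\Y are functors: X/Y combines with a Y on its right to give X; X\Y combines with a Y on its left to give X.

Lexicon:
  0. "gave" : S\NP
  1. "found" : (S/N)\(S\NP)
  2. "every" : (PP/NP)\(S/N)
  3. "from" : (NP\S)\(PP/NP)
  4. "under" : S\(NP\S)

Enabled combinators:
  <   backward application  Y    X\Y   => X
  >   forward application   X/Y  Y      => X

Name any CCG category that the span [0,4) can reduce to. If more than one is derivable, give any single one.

[0,5] S   <
  [0,4] NP\S   <
    [0,3] PP/NP   <
      [0,2] S/N   <
        [0,1] "gave" : S\NP
        [1,2] "found" : (S/N)\(S\NP)
      [2,3] "every" : (PP/NP)\(S/N)
    [3,4] "from" : (NP\S)\(PP/NP)
  [4,5] "under" : S\(NP\S)

NP\S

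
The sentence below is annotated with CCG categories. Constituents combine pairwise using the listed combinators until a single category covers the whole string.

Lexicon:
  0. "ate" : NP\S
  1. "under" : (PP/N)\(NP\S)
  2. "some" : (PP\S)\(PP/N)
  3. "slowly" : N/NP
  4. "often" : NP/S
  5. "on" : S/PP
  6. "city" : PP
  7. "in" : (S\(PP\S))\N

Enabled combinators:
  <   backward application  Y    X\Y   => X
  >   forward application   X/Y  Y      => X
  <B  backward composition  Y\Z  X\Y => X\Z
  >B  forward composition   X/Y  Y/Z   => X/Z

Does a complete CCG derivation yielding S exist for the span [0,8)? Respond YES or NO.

YES

[0,8] S   <
  [0,3] PP\S   <
    [0,2] PP/N   <
      [0,1] "ate" : NP\S
      [1,2] "under" : (PP/N)\(NP\S)
    [2,3] "some" : (PP\S)\(PP/N)
  [3,8] S\(PP\S)   <
    [3,7] N   >
      [3,6] N/PP   >B
        [3,4] "slowly" : N/NP
        [4,6] NP/PP   >B
          [4,5] "often" : NP/S
          [5,6] "on" : S/PP
      [6,7] "city" : PP
    [7,8] "in" : (S\(PP\S))\N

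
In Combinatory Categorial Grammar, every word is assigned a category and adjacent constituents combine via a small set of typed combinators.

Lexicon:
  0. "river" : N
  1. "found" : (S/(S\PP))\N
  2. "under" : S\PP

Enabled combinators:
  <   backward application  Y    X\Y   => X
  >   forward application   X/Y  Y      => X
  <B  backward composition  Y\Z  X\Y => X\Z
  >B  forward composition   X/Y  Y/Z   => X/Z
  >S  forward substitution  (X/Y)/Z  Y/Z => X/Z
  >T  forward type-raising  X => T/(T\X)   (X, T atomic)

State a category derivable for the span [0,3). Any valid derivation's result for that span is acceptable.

[0,3] S   >
  [0,2] S/(S\PP)   <
    [0,1] "river" : N
    [1,2] "found" : (S/(S\PP))\N
  [2,3] "under" : S\PP

S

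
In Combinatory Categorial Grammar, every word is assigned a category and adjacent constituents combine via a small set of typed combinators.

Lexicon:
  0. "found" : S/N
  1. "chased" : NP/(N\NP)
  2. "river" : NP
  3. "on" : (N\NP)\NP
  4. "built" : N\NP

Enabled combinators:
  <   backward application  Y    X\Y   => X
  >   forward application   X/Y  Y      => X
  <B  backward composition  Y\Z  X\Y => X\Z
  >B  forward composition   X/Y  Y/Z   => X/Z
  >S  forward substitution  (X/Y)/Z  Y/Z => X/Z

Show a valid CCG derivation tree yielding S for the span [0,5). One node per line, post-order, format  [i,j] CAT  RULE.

[0,5] S   >
  [0,1] "found" : S/N
  [1,5] N   <
    [1,4] NP   >
      [1,2] "chased" : NP/(N\NP)
      [2,4] N\NP   <
        [2,3] "river" : NP
        [3,4] "on" : (N\NP)\NP
    [4,5] "built" : N\NP

[0,1] S/N  lex  "found"
[1,2] NP/(N\NP)  lex  "chased"
[2,3] NP  lex  "river"
[3,4] (N\NP)\NP  lex  "on"
[2,4] N\NP  <  k=3
[1,4] NP  >  k=2
[4,5] N\NP  lex  "built"
[1,5] N  <  k=4
[0,5] S  >  k=1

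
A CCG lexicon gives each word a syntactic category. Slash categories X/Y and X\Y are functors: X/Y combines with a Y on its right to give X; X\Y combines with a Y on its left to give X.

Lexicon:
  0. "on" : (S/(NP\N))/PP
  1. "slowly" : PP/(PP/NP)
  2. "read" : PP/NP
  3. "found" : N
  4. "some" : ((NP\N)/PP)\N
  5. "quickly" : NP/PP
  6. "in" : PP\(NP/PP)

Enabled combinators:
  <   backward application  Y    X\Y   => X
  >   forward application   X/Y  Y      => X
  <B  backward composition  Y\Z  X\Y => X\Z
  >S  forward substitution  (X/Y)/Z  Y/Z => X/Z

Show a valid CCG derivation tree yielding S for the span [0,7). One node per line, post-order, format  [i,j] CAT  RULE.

[0,7] S   >
  [0,3] S/(NP\N)   >
    [0,1] "on" : (S/(NP\N))/PP
    [1,3] PP   >
      [1,2] "slowly" : PP/(PP/NP)
      [2,3] "read" : PP/NP
  [3,7] NP\N   >
    [3,5] (NP\N)/PP   <
      [3,4] "found" : N
      [4,5] "some" : ((NP\N)/PP)\N
    [5,7] PP   <
      [5,6] "quickly" : NP/PP
      [6,7] "in" : PP\(NP/PP)

[0,1] (S/(NP\N))/PP  lex  "on"
[1,2] PP/(PP/NP)  lex  "slowly"
[2,3] PP/NP  lex  "read"
[1,3] PP  >  k=2
[0,3] S/(NP\N)  >  k=1
[3,4] N  lex  "found"
[4,5] ((NP\N)/PP)\N  lex  "some"
[3,5] (NP\N)/PP  <  k=4
[5,6] NP/PP  lex  "quickly"
[6,7] PP\(NP/PP)  lex  "in"
[5,7] PP  <  k=6
[3,7] NP\N  >  k=5
[0,7] S  >  k=3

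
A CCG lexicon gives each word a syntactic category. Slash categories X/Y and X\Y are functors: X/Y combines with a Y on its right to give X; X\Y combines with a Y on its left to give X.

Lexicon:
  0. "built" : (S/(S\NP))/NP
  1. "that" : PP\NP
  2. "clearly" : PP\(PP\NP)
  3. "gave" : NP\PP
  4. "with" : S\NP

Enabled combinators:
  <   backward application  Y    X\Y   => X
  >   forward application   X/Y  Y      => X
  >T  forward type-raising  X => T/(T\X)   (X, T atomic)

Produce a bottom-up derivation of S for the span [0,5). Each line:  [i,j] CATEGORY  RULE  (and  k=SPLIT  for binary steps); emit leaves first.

[0,5] S   >
  [0,4] S/(S\NP)   >
    [0,1] "built" : (S/(S\NP))/NP
    [1,4] NP   <
      [1,3] PP   <
        [1,2] "that" : PP\NP
        [2,3] "clearly" : PP\(PP\NP)
      [3,4] "gave" : NP\PP
  [4,5] "with" : S\NP

[0,1] (S/(S\NP))/NP  lex  "built"
[1,2] PP\NP  lex  "that"
[2,3] PP\(PP\NP)  lex  "clearly"
[1,3] PP  <  k=2
[3,4] NP\PP  lex  "gave"
[1,4] NP  <  k=3
[0,4] S/(S\NP)  >  k=1
[4,5] S\NP  lex  "with"
[0,5] S  >  k=4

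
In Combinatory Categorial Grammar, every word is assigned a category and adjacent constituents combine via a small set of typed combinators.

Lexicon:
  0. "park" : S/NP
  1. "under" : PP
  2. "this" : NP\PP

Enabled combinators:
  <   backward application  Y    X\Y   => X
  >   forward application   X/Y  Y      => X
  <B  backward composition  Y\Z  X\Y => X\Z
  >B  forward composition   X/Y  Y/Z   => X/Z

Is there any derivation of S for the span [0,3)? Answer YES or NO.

YES

[0,3] S   >
  [0,1] "park" : S/NP
  [1,3] NP   <
    [1,2] "under" : PP
    [2,3] "this" : NP\PP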